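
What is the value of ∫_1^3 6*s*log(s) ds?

-12 + 27*log(3)

Integrate by parts once (u = ln s, dv = 6*s ds).
An antiderivative is F(s) = 3*s**2*(2*log(s) - 1)/2.
Then F(3) - F(1) = (-27/2 + 27*log(3)) - (-3/2) = -12 + 27*log(3).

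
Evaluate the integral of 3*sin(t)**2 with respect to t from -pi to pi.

Use the identity sin^2(t) = (1 - cos(2*t))/2.
An antiderivative is F(t) = 3*t/2 - 3*sin(2*t)/4.
Then F(pi) - F(-pi) = (3*pi/2) - (-3*pi/2) = 3*pi.

3*pi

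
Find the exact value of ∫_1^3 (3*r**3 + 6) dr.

72

By the power rule, an antiderivative is F(r) = 3*r**4/4 + 6*r.
Then F(3) - F(1) = (315/4) - (27/4) = 72.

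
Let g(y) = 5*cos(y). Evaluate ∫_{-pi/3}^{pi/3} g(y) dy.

An antiderivative is F(y) = 5*sin(y).
Then F(pi/3) - F(-pi/3) = (5*sqrt(3)/2) - (-5*sqrt(3)/2) = 5*sqrt(3).

5*sqrt(3)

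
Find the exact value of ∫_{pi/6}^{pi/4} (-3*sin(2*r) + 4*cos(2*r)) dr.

5/4 - sqrt(3)

An antiderivative is F(r) = 2*sin(2*r) + 3*cos(2*r)/2.
Then F(pi/4) - F(pi/6) = (2) - (3/4 + sqrt(3)) = 5/4 - sqrt(3).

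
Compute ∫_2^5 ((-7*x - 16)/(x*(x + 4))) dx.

Factor the denominator: x**2 + 4*x = (x + 4)x.
Partial fractions: (-7*x - 16)/(x*(x + 4)) = -3/(x + 4) - 4/x.
An antiderivative is F(x) = -4*log(x) - 3*log(x + 4).
Then F(5) - F(2) = (-6*log(3) - 4*log(5)) - (-7*log(2) - 3*log(3)) = -4*log(5) - 3*log(3) + 7*log(2).

-4*log(5) - 3*log(3) + 7*log(2)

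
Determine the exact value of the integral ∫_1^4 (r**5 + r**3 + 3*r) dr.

By the power rule, an antiderivative is F(r) = r**6/6 + r**4/4 + 3*r**2/2.
Then F(4) - F(1) = (2312/3) - (23/12) = 3075/4.

3075/4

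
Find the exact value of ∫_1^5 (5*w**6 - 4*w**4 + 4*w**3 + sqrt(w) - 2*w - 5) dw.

10*sqrt(5)/3 + 5657714/105

By the power rule, an antiderivative is F(w) = 5*w**7/7 - 4*w**5/5 + w**4 + 2*w**(3/2)/3 - w**2 - 5*w.
Then F(5) - F(1) = (10*sqrt(5)/3 + 377150/7) - (-464/105) = 10*sqrt(5)/3 + 5657714/105.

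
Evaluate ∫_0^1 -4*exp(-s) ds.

An antiderivative is F(s) = 4*exp(-s).
Then F(1) - F(0) = (4*exp(-1)) - (4) = -4 + 4*exp(-1).

-4 + 4*exp(-1)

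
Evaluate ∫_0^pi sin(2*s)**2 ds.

Use the identity sin^2(2*s) = (1 - cos(4*s))/2.
An antiderivative is F(s) = s/2 - sin(4*s)/8.
Then F(pi) - F(0) = (pi/2) - (0) = pi/2.

pi/2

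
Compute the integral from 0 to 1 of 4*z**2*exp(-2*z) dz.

Integrate by parts twice (u = z^2, dv = 4*exp(-2*z) dz).
An antiderivative is F(z) = (-2*z**2 - 2*z - 1)*exp(-2*z).
Then F(1) - F(0) = (-5*exp(-2)) - (-1) = 1 - 5*exp(-2).

1 - 5*exp(-2)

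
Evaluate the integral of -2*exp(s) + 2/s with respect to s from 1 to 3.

-2*exp(3) + 2*log(3) + 2*exp(1)

An antiderivative is F(s) = -2*exp(s) + 2*log(s).
Then F(3) - F(1) = (-2*exp(3) + 2*log(3)) - (-2*exp(1)) = -2*exp(3) + 2*log(3) + 2*exp(1).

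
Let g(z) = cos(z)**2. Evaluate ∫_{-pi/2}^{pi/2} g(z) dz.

pi/2

Use the identity cos^2(z) = (1 + cos(2*z))/2.
An antiderivative is F(z) = z/2 + sin(2*z)/4.
Then F(pi/2) - F(-pi/2) = (pi/4) - (-pi/4) = pi/2.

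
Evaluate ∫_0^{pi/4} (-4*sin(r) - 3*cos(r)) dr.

An antiderivative is F(r) = -3*sin(r) + 4*cos(r).
Then F(pi/4) - F(0) = (sqrt(2)/2) - (4) = -4 + sqrt(2)/2.

-4 + sqrt(2)/2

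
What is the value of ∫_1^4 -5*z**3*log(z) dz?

1275/16 - 640*log(2)

Integrate by parts once (u = ln z, dv = -5*z**3 dz).
An antiderivative is F(z) = -5*z**4*(4*log(z) - 1)/16.
Then F(4) - F(1) = (80 - 640*log(2)) - (5/16) = 1275/16 - 640*log(2).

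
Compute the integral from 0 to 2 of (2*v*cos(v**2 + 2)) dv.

Let u = v**2 + 2, so du = 2*v dv. When v = 0, u = 2; when v = 2, u = 6.
The integral becomes ∫ cos(u) du from 2 to 6, with antiderivative sin(u).
Back in v: F(v) = sin(v**2 + 2).
Then F(2) - F(0) = (sin(6)) - (sin(2)) = -sin(2) + sin(6).

-sin(2) + sin(6)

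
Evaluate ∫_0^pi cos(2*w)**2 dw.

Use the identity cos^2(2*w) = (1 + cos(4*w))/2.
An antiderivative is F(w) = w/2 + sin(4*w)/8.
Then F(pi) - F(0) = (pi/2) - (0) = pi/2.

pi/2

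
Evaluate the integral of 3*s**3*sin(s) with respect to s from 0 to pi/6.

-9 - sqrt(3)*pi**3/144 + pi**2/8 + 3*sqrt(3)*pi/2

Integrate by parts 3 times (u = s^3, dv = 3*sin(s) ds).
An antiderivative is F(s) = -3*s**3*cos(s) + 9*s**2*sin(s) + 18*s*cos(s) - 18*sin(s).
Then F(pi/6) - F(0) = (-9 - sqrt(3)*pi**3/144 + pi**2/8 + 3*sqrt(3)*pi/2) - (0) = -9 - sqrt(3)*pi**3/144 + pi**2/8 + 3*sqrt(3)*pi/2.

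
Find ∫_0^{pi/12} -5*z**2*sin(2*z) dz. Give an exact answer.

-5*sqrt(3)/8 - 5*pi/48 + 5*sqrt(3)*pi**2/576 + 5/4

Integrate by parts twice (u = z^2, dv = -5*sin(2*z) dz).
An antiderivative is F(z) = 5*z**2*cos(2*z)/2 - 5*z*sin(2*z)/2 - 5*cos(2*z)/4.
Then F(pi/12) - F(0) = (-5*sqrt(3)/8 - 5*pi/48 + 5*sqrt(3)*pi**2/576) - (-5/4) = -5*sqrt(3)/8 - 5*pi/48 + 5*sqrt(3)*pi**2/576 + 5/4.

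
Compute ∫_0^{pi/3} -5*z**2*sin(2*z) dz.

Integrate by parts twice (u = z^2, dv = -5*sin(2*z) dz).
An antiderivative is F(z) = 5*z**2*cos(2*z)/2 - 5*z*sin(2*z)/2 - 5*cos(2*z)/4.
Then F(pi/3) - F(0) = (-5*sqrt(3)*pi/12 - 5*pi**2/36 + 5/8) - (-5/4) = -5*sqrt(3)*pi/12 - 5*pi**2/36 + 15/8.

-5*sqrt(3)*pi/12 - 5*pi**2/36 + 15/8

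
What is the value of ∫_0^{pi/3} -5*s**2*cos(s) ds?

Integrate by parts twice (u = s^2, dv = -5*cos(s) ds).
An antiderivative is F(s) = -5*s**2*sin(s) - 10*s*cos(s) + 10*sin(s).
Then F(pi/3) - F(0) = (-5*pi/3 - 5*sqrt(3)*pi**2/18 + 5*sqrt(3)) - (0) = -5*pi/3 - 5*sqrt(3)*pi**2/18 + 5*sqrt(3).

-5*pi/3 - 5*sqrt(3)*pi**2/18 + 5*sqrt(3)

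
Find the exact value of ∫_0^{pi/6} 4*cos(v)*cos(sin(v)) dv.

Let u = sin(v), so du = cos(v) dv. When v = 0, u = 0; when v = pi/6, u = 1/2.
The integral becomes 4·∫ cos(u) du from 0 to 1/2, with antiderivative 4*sin(u).
Back in v: F(v) = 4*sin(sin(v)).
Then F(pi/6) - F(0) = (4*sin(1/2)) - (0) = 4*sin(1/2).

4*sin(1/2)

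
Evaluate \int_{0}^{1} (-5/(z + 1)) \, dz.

An antiderivative is F(z) = -5*log(z + 1).
Then F(1) - F(0) = (-log(32)) - (0) = -log(32).

-log(32)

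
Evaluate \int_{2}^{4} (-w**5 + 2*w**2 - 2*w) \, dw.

By the power rule, an antiderivative is F(w) = -w**6/6 + 2*w**3/3 - w**2.
Then F(4) - F(2) = (-656) - (-28/3) = -1940/3.

-1940/3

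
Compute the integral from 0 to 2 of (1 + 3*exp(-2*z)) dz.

7/2 - 3*exp(-4)/2

An antiderivative is F(z) = z - 3*exp(-2*z)/2.
Then F(2) - F(0) = (2 - 3*exp(-4)/2) - (-3/2) = 7/2 - 3*exp(-4)/2.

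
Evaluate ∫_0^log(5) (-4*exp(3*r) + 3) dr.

An antiderivative is F(r) = -4*exp(3*r)/3 + 3*r.
Then F(log(5)) - F(0) = (-500/3 + 3*log(5)) - (-4/3) = -496/3 + 3*log(5).

-496/3 + 3*log(5)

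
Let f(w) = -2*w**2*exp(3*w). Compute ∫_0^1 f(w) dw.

4/27 - 10*exp(3)/27

Integrate by parts twice (u = w^2, dv = -2*exp(3*w) dw).
An antiderivative is F(w) = (-18*w**2 + 12*w - 4)*exp(3*w)/27.
Then F(1) - F(0) = (-10*exp(3)/27) - (-4/27) = 4/27 - 10*exp(3)/27.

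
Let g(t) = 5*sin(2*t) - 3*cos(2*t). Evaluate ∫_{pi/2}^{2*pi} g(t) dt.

-5

An antiderivative is F(t) = -3*sin(2*t)/2 - 5*cos(2*t)/2.
Then F(2*pi) - F(pi/2) = (-5/2) - (5/2) = -5.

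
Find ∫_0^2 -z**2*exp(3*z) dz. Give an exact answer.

2/27 - 26*exp(6)/27

Integrate by parts twice (u = z^2, dv = -exp(3*z) dz).
An antiderivative is F(z) = (-9*z**2 + 6*z - 2)*exp(3*z)/27.
Then F(2) - F(0) = (-26*exp(6)/27) - (-2/27) = 2/27 - 26*exp(6)/27.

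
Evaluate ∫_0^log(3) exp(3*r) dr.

Let u = exp(r), so du = exp(r) dr. When r = 0, u = 1; when r = log(3), u = 3.
The integral becomes ∫ u**2 du from 1 to 3, with antiderivative u**3/3.
Back in r: F(r) = exp(3*r)/3.
Then F(log(3)) - F(0) = (9) - (1/3) = 26/3.

26/3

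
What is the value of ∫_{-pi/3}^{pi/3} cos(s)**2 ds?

Use the identity cos^2(s) = (1 + cos(2*s))/2.
An antiderivative is F(s) = s/2 + sin(2*s)/4.
Then F(pi/3) - F(-pi/3) = (sqrt(3)/8 + pi/6) - (-pi/6 - sqrt(3)/8) = sqrt(3)/4 + pi/3.

sqrt(3)/4 + pi/3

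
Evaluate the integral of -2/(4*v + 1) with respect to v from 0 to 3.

-log(13)/2

An antiderivative is F(v) = -log(4*v + 1)/2.
Then F(3) - F(0) = (-log(13)/2) - (0) = -log(13)/2.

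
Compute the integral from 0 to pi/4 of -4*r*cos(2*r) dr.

1 - pi/2

Integrate by parts once (u = r, dv = -4*cos(2*r) dr).
An antiderivative is F(r) = -2*r*sin(2*r) - cos(2*r).
Then F(pi/4) - F(0) = (-pi/2) - (-1) = 1 - pi/2.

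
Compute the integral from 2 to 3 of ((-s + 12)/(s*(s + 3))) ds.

Factor the denominator: s**2 + 3*s = (s + 3)s.
Partial fractions: (-s + 12)/(s*(s + 3)) = -5/(s + 3) + 4/s.
An antiderivative is F(s) = 4*log(s) - 5*log(s + 3).
Then F(3) - F(2) = (-log(96)) - (-5*log(5) + 4*log(2)) = -9*log(2) - log(3) + 5*log(5).

-9*log(2) - log(3) + 5*log(5)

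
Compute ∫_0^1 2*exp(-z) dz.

An antiderivative is F(z) = -2*exp(-z).
Then F(1) - F(0) = (-2*exp(-1)) - (-2) = 2 - 2*exp(-1).

2 - 2*exp(-1)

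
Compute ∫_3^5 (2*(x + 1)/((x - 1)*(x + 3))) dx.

Factor the denominator: x**2 + 2*x - 3 = (x + 3)(x - 1).
Partial fractions: 2*(x + 1)/((x - 1)*(x + 3)) = 1/(x + 3) + 1/(x - 1).
An antiderivative is F(x) = log(x - 1) + log(x + 3).
Then F(5) - F(3) = (log(32)) - (log(12)) = log(8/3).

log(8/3)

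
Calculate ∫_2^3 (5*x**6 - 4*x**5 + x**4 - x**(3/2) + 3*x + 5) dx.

By the power rule, an antiderivative is F(x) = 5*x**7/7 - 2*x**6/3 - 2*x**(5/2)/5 + x**5/5 + 3*x**2/2 + 5*x.
Then F(3) - F(2) = (80727/70 - 18*sqrt(3)/5) - (7472/105 - 8*sqrt(2)/5) = -18*sqrt(3)/5 + 8*sqrt(2)/5 + 227237/210.

-18*sqrt(3)/5 + 8*sqrt(2)/5 + 227237/210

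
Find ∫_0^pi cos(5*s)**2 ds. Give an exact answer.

pi/2

Use the identity cos^2(5*s) = (1 + cos(10*s))/2.
An antiderivative is F(s) = s/2 + sin(10*s)/20.
Then F(pi) - F(0) = (pi/2) - (0) = pi/2.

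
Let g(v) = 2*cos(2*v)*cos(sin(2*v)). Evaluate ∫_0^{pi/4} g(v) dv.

Let u = sin(2*v), so du = 2*cos(2*v) dv. When v = 0, u = 0; when v = pi/4, u = 1.
The integral becomes ∫ cos(u) du from 0 to 1, with antiderivative sin(u).
Back in v: F(v) = sin(sin(2*v)).
Then F(pi/4) - F(0) = (sin(1)) - (0) = sin(1).

sin(1)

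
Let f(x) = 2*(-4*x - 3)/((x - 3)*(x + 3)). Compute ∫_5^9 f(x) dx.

-8*log(3) + 3*log(2)

Factor the denominator: x**2 - 9 = (x + 3)(x - 3).
Partial fractions: 2*(-4*x - 3)/((x - 3)*(x + 3)) = -3/(x + 3) - 5/(x - 3).
An antiderivative is F(x) = -5*log(x - 3) - 3*log(x + 3).
Then F(9) - F(5) = (-8*log(3) - 11*log(2)) - (-14*log(2)) = -8*log(3) + 3*log(2).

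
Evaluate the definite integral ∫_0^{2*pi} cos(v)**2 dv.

Use the identity cos^2(v) = (1 + cos(2*v))/2.
An antiderivative is F(v) = v/2 + sin(2*v)/4.
Then F(2*pi) - F(0) = (pi) - (0) = pi.

pi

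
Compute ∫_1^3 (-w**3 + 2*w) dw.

-12

By the power rule, an antiderivative is F(w) = -w**4/4 + w**2.
Then F(3) - F(1) = (-45/4) - (3/4) = -12.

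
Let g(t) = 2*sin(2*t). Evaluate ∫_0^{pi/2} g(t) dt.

An antiderivative is F(t) = -cos(2*t).
Then F(pi/2) - F(0) = (1) - (-1) = 2.

2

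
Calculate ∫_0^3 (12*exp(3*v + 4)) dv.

Let u = 3*v + 4, so du = 3 dv. When v = 0, u = 4; when v = 3, u = 13.
The integral becomes 4·∫ exp(u) du from 4 to 13, with antiderivative 4*exp(u).
Back in v: F(v) = 4*exp(3*v + 4).
Then F(3) - F(0) = (4*exp(13)) - (4*exp(4)) = -4*(1 - exp(9))*exp(4).

-4*(1 - exp(9))*exp(4)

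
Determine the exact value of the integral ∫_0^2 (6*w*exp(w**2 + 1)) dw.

Let u = w**2 + 1, so du = 2*w dw. When w = 0, u = 1; when w = 2, u = 5.
The integral becomes 3·∫ exp(u) du from 1 to 5, with antiderivative 3*exp(u).
Back in w: F(w) = 3*exp(w**2 + 1).
Then F(2) - F(0) = (3*exp(5)) - (3*exp(1)) = -3*exp(1)*(1 - exp(4)).

-3*exp(1)*(1 - exp(4))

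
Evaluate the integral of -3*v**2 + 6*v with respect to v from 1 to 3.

-2

By the power rule, an antiderivative is F(v) = -v**3 + 3*v**2.
Then F(3) - F(1) = (0) - (2) = -2.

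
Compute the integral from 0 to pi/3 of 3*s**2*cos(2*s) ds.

Integrate by parts twice (u = s^2, dv = 3*cos(2*s) ds).
An antiderivative is F(s) = 3*s**2*sin(2*s)/2 + 3*s*cos(2*s)/2 - 3*sin(2*s)/4.
Then F(pi/3) - F(0) = (-pi/4 - 3*sqrt(3)/8 + sqrt(3)*pi**2/12) - (0) = -pi/4 - 3*sqrt(3)/8 + sqrt(3)*pi**2/12.

-pi/4 - 3*sqrt(3)/8 + sqrt(3)*pi**2/12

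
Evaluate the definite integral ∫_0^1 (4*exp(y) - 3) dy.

-7 + 4*E

An antiderivative is F(y) = -3*y + 4*exp(y).
Then F(1) - F(0) = (-3 + 4*E) - (4) = -7 + 4*E.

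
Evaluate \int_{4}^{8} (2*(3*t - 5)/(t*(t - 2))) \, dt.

Factor the denominator: t**2 - 2*t = t(t - 2).
Partial fractions: 2*(3*t - 5)/(t*(t - 2)) = 5/t + 1/(t - 2).
An antiderivative is F(t) = 5*log(t) + log(t - 2).
Then F(8) - F(4) = (log(3) + 16*log(2)) - (11*log(2)) = log(96).

log(96)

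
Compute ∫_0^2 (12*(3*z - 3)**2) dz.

Let u = 3*z - 3, so du = 3 dz. When z = 0, u = -3; when z = 2, u = 3.
The integral becomes 4·∫ u**2 du from -3 to 3, with antiderivative 4*u**3/3.
Back in z: F(z) = 4*(3*z - 3)**3/3.
Then F(2) - F(0) = (36) - (-36) = 72.

72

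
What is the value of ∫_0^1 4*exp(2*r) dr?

-2 + 2*exp(2)

An antiderivative is F(r) = 2*exp(2*r).
Then F(1) - F(0) = (2*exp(2)) - (2) = -2 + 2*exp(2).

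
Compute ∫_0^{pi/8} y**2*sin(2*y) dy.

-1/4 - sqrt(2)*pi**2/256 + sqrt(2)*pi/32 + sqrt(2)/8

Integrate by parts twice (u = y^2, dv = sin(2*y) dy).
An antiderivative is F(y) = -y**2*cos(2*y)/2 + y*sin(2*y)/2 + cos(2*y)/4.
Then F(pi/8) - F(0) = (sqrt(2)*(-pi**2 + 8*pi + 32)/256) - (1/4) = -1/4 - sqrt(2)*pi**2/256 + sqrt(2)*pi/32 + sqrt(2)/8.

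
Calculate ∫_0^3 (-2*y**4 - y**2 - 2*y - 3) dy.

By the power rule, an antiderivative is F(y) = -2*y**5/5 - y**3/3 - y**2 - 3*y.
Then F(3) - F(0) = (-621/5) - (0) = -621/5.

-621/5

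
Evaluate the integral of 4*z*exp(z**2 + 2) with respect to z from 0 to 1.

-2*(1 - exp(1))*exp(2)

Let u = z**2 + 2, so du = 2*z dz. When z = 0, u = 2; when z = 1, u = 3.
The integral becomes 2·∫ exp(u) du from 2 to 3, with antiderivative 2*exp(u).
Back in z: F(z) = 2*exp(z**2 + 2).
Then F(1) - F(0) = (2*exp(3)) - (2*exp(2)) = -2*(1 - exp(1))*exp(2).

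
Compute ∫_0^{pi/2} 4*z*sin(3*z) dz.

Integrate by parts once (u = z, dv = 4*sin(3*z) dz).
An antiderivative is F(z) = -4*z*cos(3*z)/3 + 4*sin(3*z)/9.
Then F(pi/2) - F(0) = (-4/9) - (0) = -4/9.

-4/9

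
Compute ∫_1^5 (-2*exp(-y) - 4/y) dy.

-4*log(5) - 2*exp(-1) + 2*exp(-5)

An antiderivative is F(y) = -4*log(y) + 2*exp(-y).
Then F(5) - F(1) = (-4*log(5) + 2*exp(-5)) - (2*exp(-1)) = -4*log(5) - 2*exp(-1) + 2*exp(-5).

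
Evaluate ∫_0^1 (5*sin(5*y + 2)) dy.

-cos(7) + cos(2)

Let u = 5*y + 2, so du = 5 dy. When y = 0, u = 2; when y = 1, u = 7.
The integral becomes ∫ sin(u) du from 2 to 7, with antiderivative -cos(u).
Back in y: F(y) = -cos(5*y + 2).
Then F(1) - F(0) = (-cos(7)) - (-cos(2)) = -cos(7) + cos(2).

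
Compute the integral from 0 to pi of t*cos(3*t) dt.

Integrate by parts once (u = t, dv = cos(3*t) dt).
An antiderivative is F(t) = t*sin(3*t)/3 + cos(3*t)/9.
Then F(pi) - F(0) = (-1/9) - (1/9) = -2/9.

-2/9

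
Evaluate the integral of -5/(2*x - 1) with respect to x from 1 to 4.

-5*log(7)/2

An antiderivative is F(x) = -5*log(2*x - 1)/2.
Then F(4) - F(1) = (-5*log(7)/2) - (0) = -5*log(7)/2.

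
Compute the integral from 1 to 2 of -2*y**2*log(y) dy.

14/9 - 16*log(2)/3

Integrate by parts once (u = ln y, dv = -2*y**2 dy).
An antiderivative is F(y) = -2*y**3*(3*log(y) - 1)/9.
Then F(2) - F(1) = (16/9 - 16*log(2)/3) - (2/9) = 14/9 - 16*log(2)/3.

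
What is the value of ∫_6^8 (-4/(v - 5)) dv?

-log(81)

An antiderivative is F(v) = -4*log(v - 5).
Then F(8) - F(6) = (-log(81)) - (0) = -log(81).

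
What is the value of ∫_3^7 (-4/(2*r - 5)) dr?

An antiderivative is F(r) = -2*log(2*r - 5).
Then F(7) - F(3) = (-log(81)) - (0) = -log(81).

-log(81)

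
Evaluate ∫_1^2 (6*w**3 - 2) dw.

By the power rule, an antiderivative is F(w) = 3*w**4/2 - 2*w.
Then F(2) - F(1) = (20) - (-1/2) = 41/2.

41/2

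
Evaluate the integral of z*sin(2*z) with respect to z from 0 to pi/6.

Integrate by parts once (u = z, dv = sin(2*z) dz).
An antiderivative is F(z) = -z*cos(2*z)/2 + sin(2*z)/4.
Then F(pi/6) - F(0) = (-pi/24 + sqrt(3)/8) - (0) = -pi/24 + sqrt(3)/8.

-pi/24 + sqrt(3)/8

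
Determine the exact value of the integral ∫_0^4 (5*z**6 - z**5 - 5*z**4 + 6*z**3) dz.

By the power rule, an antiderivative is F(z) = 5*z**7/7 - z**6/6 - z**5 + 3*z**4/2.
Then F(4) - F(0) = (217984/21) - (0) = 217984/21.

217984/21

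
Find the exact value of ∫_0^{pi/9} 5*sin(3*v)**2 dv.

-5*sqrt(3)/24 + 5*pi/18

Use the identity sin^2(3*v) = (1 - cos(6*v))/2.
An antiderivative is F(v) = 5*v/2 - 5*sin(6*v)/12.
Then F(pi/9) - F(0) = (-5*sqrt(3)/24 + 5*pi/18) - (0) = -5*sqrt(3)/24 + 5*pi/18.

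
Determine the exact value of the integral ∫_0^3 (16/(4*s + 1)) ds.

4*log(13)

Let u = 4*s + 1, so du = 4 ds. When s = 0, u = 1; when s = 3, u = 13.
The integral becomes 4·∫ 1/u du from 1 to 13, with antiderivative 4*log(u).
Back in s: F(s) = 4*log(4*s + 1).
Then F(3) - F(0) = (4*log(13)) - (0) = 4*log(13).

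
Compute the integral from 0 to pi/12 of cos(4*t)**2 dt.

sqrt(3)/32 + pi/24

Use the identity cos^2(4*t) = (1 + cos(8*t))/2.
An antiderivative is F(t) = t/2 + sin(8*t)/16.
Then F(pi/12) - F(0) = (sqrt(3)/32 + pi/24) - (0) = sqrt(3)/32 + pi/24.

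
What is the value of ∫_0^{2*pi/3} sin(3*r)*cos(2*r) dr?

9/10

Use the identity sin(3*r)cos(2*r) = [sin(5*r) + sin(r)]/2.
An antiderivative is F(r) = -cos(r)/2 - cos(5*r)/10.
Then F(2*pi/3) - F(0) = (3/10) - (-3/5) = 9/10.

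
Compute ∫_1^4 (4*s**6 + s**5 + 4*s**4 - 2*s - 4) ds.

By the power rule, an antiderivative is F(s) = 4*s**7/7 + s**6/6 + 4*s**5/5 - s**2 - 4*s.
Then F(4) - F(1) = (1137376/105) - (-727/210) = 758493/70.

758493/70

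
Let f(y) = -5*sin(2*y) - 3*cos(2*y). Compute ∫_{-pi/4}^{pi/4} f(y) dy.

An antiderivative is F(y) = -3*sin(2*y)/2 + 5*cos(2*y)/2.
Then F(pi/4) - F(-pi/4) = (-3/2) - (3/2) = -3.

-3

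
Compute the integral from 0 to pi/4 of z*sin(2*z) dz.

1/4

Integrate by parts once (u = z, dv = sin(2*z) dz).
An antiderivative is F(z) = -z*cos(2*z)/2 + sin(2*z)/4.
Then F(pi/4) - F(0) = (1/4) - (0) = 1/4.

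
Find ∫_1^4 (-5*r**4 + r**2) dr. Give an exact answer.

By the power rule, an antiderivative is F(r) = -r**5 + r**3/3.
Then F(4) - F(1) = (-3008/3) - (-2/3) = -1002.

-1002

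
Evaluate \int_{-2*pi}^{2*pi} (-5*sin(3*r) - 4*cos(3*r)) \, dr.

An antiderivative is F(r) = -4*sin(3*r)/3 + 5*cos(3*r)/3.
Then F(2*pi) - F(-2*pi) = (5/3) - (5/3) = 0.

0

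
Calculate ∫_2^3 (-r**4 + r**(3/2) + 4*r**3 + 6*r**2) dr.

By the power rule, an antiderivative is F(r) = 2*r**(5/2)/5 - r**5/5 + r**4 + 2*r**3.
Then F(3) - F(2) = (18*sqrt(3)/5 + 432/5) - (8*sqrt(2)/5 + 128/5) = -8*sqrt(2)/5 + 18*sqrt(3)/5 + 304/5.

-8*sqrt(2)/5 + 18*sqrt(3)/5 + 304/5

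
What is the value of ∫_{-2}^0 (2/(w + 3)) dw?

log(9)

An antiderivative is F(w) = 2*log(w + 3).
Then F(0) - F(-2) = (log(9)) - (0) = log(9).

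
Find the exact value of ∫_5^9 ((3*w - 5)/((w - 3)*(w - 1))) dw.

Factor the denominator: w**2 - 4*w + 3 = (w - 1)(w - 3).
Partial fractions: (3*w - 5)/((w - 3)*(w - 1)) = 1/(w - 1) + 2/(w - 3).
An antiderivative is F(w) = 2*log(w - 3) + log(w - 1).
Then F(9) - F(5) = (2*log(3) + 5*log(2)) - (log(16)) = log(18).

log(18)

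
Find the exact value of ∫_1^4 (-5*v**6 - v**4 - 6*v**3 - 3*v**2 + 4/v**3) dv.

-3458103/280

By the power rule, an antiderivative is F(v) = -5*v**7/7 - v**5/5 - 3*v**4/2 - v**3 - 2/v**2.
Then F(4) - F(1) = (-3459619/280) - (-379/70) = -3458103/280.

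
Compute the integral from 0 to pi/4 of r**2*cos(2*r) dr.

-1/4 + pi**2/32

Integrate by parts twice (u = r^2, dv = cos(2*r) dr).
An antiderivative is F(r) = r**2*sin(2*r)/2 + r*cos(2*r)/2 - sin(2*r)/4.
Then F(pi/4) - F(0) = (-1/4 + pi**2/32) - (0) = -1/4 + pi**2/32.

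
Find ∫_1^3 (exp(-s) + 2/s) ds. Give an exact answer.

An antiderivative is F(s) = 2*log(s) - exp(-s).
Then F(3) - F(1) = (-exp(-3) + 2*log(3)) - (-exp(-1)) = -exp(-3) + exp(-1) + 2*log(3).

-exp(-3) + exp(-1) + 2*log(3)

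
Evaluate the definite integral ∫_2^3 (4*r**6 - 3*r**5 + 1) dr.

11831/14

By the power rule, an antiderivative is F(r) = 4*r**7/7 - r**6/2 + r.
Then F(3) - F(2) = (12435/14) - (302/7) = 11831/14.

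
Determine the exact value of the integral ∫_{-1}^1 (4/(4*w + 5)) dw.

log(9)

An antiderivative is F(w) = log(4*w + 5).
Then F(1) - F(-1) = (log(9)) - (0) = log(9).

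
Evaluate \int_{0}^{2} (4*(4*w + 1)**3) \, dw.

1640

Let u = 4*w + 1, so du = 4 dw. When w = 0, u = 1; when w = 2, u = 9.
The integral becomes ∫ u**3 du from 1 to 9, with antiderivative u**4/4.
Back in w: F(w) = (4*w + 1)**4/4.
Then F(2) - F(0) = (6561/4) - (1/4) = 1640.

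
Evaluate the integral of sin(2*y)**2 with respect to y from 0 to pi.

pi/2

Use the identity sin^2(2*y) = (1 - cos(4*y))/2.
An antiderivative is F(y) = y/2 - sin(4*y)/8.
Then F(pi) - F(0) = (pi/2) - (0) = pi/2.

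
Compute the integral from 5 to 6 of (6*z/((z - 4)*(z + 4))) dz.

Factor the denominator: z**2 - 16 = (z + 4)(z - 4).
Partial fractions: 6*z/((z - 4)*(z + 4)) = 3/(z + 4) + 3/(z - 4).
An antiderivative is F(z) = 3*log(z - 4) + 3*log(z + 4).
Then F(6) - F(5) = (6*log(2) + 3*log(5)) - (6*log(3)) = -6*log(3) + 6*log(2) + 3*log(5).

-6*log(3) + 6*log(2) + 3*log(5)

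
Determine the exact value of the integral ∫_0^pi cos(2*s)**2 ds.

Use the identity cos^2(2*s) = (1 + cos(4*s))/2.
An antiderivative is F(s) = s/2 + sin(4*s)/8.
Then F(pi) - F(0) = (pi/2) - (0) = pi/2.

pi/2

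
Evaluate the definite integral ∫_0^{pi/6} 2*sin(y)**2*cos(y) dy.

Let u = sin(y), so du = cos(y) dy. When y = 0, u = 0; when y = pi/6, u = 1/2.
The integral becomes 2·∫ u**2 du from 0 to 1/2, with antiderivative 2*u**3/3.
Back in y: F(y) = 2*sin(y)**3/3.
Then F(pi/6) - F(0) = (1/12) - (0) = 1/12.

1/12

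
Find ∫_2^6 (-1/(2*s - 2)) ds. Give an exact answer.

An antiderivative is F(s) = -log(2*s - 2)/2.
Then F(6) - F(2) = (-log(10)/2) - (-log(2)/2) = -log(10)/2 + log(2)/2.

-log(10)/2 + log(2)/2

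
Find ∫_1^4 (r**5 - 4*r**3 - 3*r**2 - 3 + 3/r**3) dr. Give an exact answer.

By the power rule, an antiderivative is F(r) = r**6/6 - r**4 - r**3 - 3*r - 3/(2*r**2).
Then F(4) - F(1) = (33655/96) - (-19/3) = 11421/32.

11421/32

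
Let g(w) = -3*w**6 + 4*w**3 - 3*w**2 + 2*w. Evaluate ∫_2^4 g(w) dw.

By the power rule, an antiderivative is F(w) = -3*w**7/7 + w**4 - w**3 + w**2.
Then F(4) - F(2) = (-47696/7) - (-300/7) = -47396/7.

-47396/7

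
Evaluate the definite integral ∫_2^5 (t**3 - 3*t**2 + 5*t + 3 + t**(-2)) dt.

1941/20

By the power rule, an antiderivative is F(t) = t**4/4 - t**3 + 5*t**2/2 + 3*t - 1/t.
Then F(5) - F(2) = (2171/20) - (23/2) = 1941/20.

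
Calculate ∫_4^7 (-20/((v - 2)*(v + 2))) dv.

-5*log(5) + 5*log(3)

Factor the denominator: v**2 - 4 = (v + 2)(v - 2).
Partial fractions: -20/((v - 2)*(v + 2)) = 5/(v + 2) - 5/(v - 2).
An antiderivative is F(v) = -5*log(v - 2) + 5*log(v + 2).
Then F(7) - F(4) = (-5*log(5) + 10*log(3)) - (5*log(3)) = -5*log(5) + 5*log(3).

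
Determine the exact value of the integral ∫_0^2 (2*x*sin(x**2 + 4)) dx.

cos(4) - cos(8)

Let u = x**2 + 4, so du = 2*x dx. When x = 0, u = 4; when x = 2, u = 8.
The integral becomes ∫ sin(u) du from 4 to 8, with antiderivative -cos(u).
Back in x: F(x) = -cos(x**2 + 4).
Then F(2) - F(0) = (-cos(8)) - (-cos(4)) = cos(4) - cos(8).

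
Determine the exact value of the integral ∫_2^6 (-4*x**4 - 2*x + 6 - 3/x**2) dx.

-31021/5

By the power rule, an antiderivative is F(x) = -4*x**5/5 - x**2 + 6*x + 3/x.
Then F(6) - F(2) = (-62203/10) - (-161/10) = -31021/5.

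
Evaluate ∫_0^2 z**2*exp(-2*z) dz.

Integrate by parts twice (u = z^2, dv = exp(-2*z) dz).
An antiderivative is F(z) = (-2*z**2 - 2*z - 1)*exp(-2*z)/4.
Then F(2) - F(0) = (-13*exp(-4)/4) - (-1/4) = (-13 + exp(4))*exp(-4)/4.

(-13 + exp(4))*exp(-4)/4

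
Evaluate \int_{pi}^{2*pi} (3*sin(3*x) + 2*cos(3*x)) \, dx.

-2

An antiderivative is F(x) = 2*sin(3*x)/3 - cos(3*x).
Then F(2*pi) - F(pi) = (-1) - (1) = -2.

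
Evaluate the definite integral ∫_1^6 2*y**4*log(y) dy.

Integrate by parts once (u = ln y, dv = 2*y**4 dy).
An antiderivative is F(y) = 2*y**5*(5*log(y) - 1)/25.
Then F(6) - F(1) = (-15552/25 + 15552*log(6)/5) - (-2/25) = -622 + 15552*log(6)/5.

-622 + 15552*log(6)/5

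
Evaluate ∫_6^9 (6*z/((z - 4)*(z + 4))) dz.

Factor the denominator: z**2 - 16 = (z + 4)(z - 4).
Partial fractions: 6*z/((z - 4)*(z + 4)) = 3/(z + 4) + 3/(z - 4).
An antiderivative is F(z) = 3*log(z - 4) + 3*log(z + 4).
Then F(9) - F(6) = (3*log(5) + 3*log(13)) - (6*log(2) + 3*log(5)) = -6*log(2) + 3*log(13).

-6*log(2) + 3*log(13)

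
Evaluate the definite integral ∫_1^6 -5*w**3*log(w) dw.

-1620*log(3) - 1620*log(2) + 6475/16

Integrate by parts once (u = ln w, dv = -5*w**3 dw).
An antiderivative is F(w) = -5*w**4*(4*log(w) - 1)/16.
Then F(6) - F(1) = (-1620*log(3) - 1620*log(2) + 405) - (5/16) = -1620*log(3) - 1620*log(2) + 6475/16.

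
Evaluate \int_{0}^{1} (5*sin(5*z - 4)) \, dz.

Let u = 5*z - 4, so du = 5 dz. When z = 0, u = -4; when z = 1, u = 1.
The integral becomes ∫ sin(u) du from -4 to 1, with antiderivative -cos(u).
Back in z: F(z) = -cos(5*z - 4).
Then F(1) - F(0) = (-cos(1)) - (-cos(4)) = cos(4) - cos(1).

cos(4) - cos(1)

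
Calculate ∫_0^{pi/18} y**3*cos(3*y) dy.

-sqrt(3)/27 - pi/162 + pi**3/34992 + sqrt(3)*pi**2/1944 + 2/27

Integrate by parts 3 times (u = y^3, dv = cos(3*y) dy).
An antiderivative is F(y) = y**3*sin(3*y)/3 + y**2*cos(3*y)/3 - 2*y*sin(3*y)/9 - 2*cos(3*y)/27.
Then F(pi/18) - F(0) = (-sqrt(3)/27 - pi/162 + pi**3/34992 + sqrt(3)*pi**2/1944) - (-2/27) = -sqrt(3)/27 - pi/162 + pi**3/34992 + sqrt(3)*pi**2/1944 + 2/27.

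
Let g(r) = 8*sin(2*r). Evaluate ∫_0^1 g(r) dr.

Let u = 2*r, so du = 2 dr. When r = 0, u = 0; when r = 1, u = 2.
The integral becomes 4·∫ sin(u) du from 0 to 2, with antiderivative -4*cos(u).
Back in r: F(r) = -4*cos(2*r).
Then F(1) - F(0) = (-4*cos(2)) - (-4) = 4 - 4*cos(2).

4 - 4*cos(2)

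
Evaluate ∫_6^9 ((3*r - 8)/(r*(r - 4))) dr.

Factor the denominator: r**2 - 4*r = r(r - 4).
Partial fractions: (3*r - 8)/(r*(r - 4)) = 2/r + 1/(r - 4).
An antiderivative is F(r) = 2*log(r) + log(r - 4).
Then F(9) - F(6) = (log(5) + 4*log(3)) - (log(72)) = log(45/8).

log(45/8)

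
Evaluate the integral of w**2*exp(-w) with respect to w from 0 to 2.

2 - 10*exp(-2)

Integrate by parts twice (u = w^2, dv = exp(-w) dw).
An antiderivative is F(w) = (-w**2 - 2*w - 2)*exp(-w).
Then F(2) - F(0) = (-10*exp(-2)) - (-2) = 2 - 10*exp(-2).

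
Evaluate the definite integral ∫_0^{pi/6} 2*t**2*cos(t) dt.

Integrate by parts twice (u = t^2, dv = 2*cos(t) dt).
An antiderivative is F(t) = 2*t**2*sin(t) + 4*t*cos(t) - 4*sin(t).
Then F(pi/6) - F(0) = (-2 + pi**2/36 + sqrt(3)*pi/3) - (0) = -2 + pi**2/36 + sqrt(3)*pi/3.

-2 + pi**2/36 + sqrt(3)*pi/3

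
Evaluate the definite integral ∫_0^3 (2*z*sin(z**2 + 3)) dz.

Let u = z**2 + 3, so du = 2*z dz. When z = 0, u = 3; when z = 3, u = 12.
The integral becomes ∫ sin(u) du from 3 to 12, with antiderivative -cos(u).
Back in z: F(z) = -cos(z**2 + 3).
Then F(3) - F(0) = (-cos(12)) - (-cos(3)) = cos(3) - cos(12).

cos(3) - cos(12)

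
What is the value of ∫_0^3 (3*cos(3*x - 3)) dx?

sin(6) + sin(3)

Let u = 3*x - 3, so du = 3 dx. When x = 0, u = -3; when x = 3, u = 6.
The integral becomes ∫ cos(u) du from -3 to 6, with antiderivative sin(u).
Back in x: F(x) = sin(3*x - 3).
Then F(3) - F(0) = (sin(6)) - (-sin(3)) = sin(6) + sin(3).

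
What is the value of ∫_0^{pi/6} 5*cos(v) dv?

5/2

An antiderivative is F(v) = 5*sin(v).
Then F(pi/6) - F(0) = (5/2) - (0) = 5/2.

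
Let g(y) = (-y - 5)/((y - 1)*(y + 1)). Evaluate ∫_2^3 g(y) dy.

log(2/9)

Factor the denominator: y**2 - 1 = (y + 1)(y - 1).
Partial fractions: (-y - 5)/((y - 1)*(y + 1)) = 2/(y + 1) - 3/(y - 1).
An antiderivative is F(y) = -3*log(y - 1) + 2*log(y + 1).
Then F(3) - F(2) = (log(2)) - (log(9)) = log(2/9).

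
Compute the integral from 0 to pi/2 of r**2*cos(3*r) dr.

2/27 - pi**2/12

Integrate by parts twice (u = r^2, dv = cos(3*r) dr).
An antiderivative is F(r) = r**2*sin(3*r)/3 + 2*r*cos(3*r)/9 - 2*sin(3*r)/27.
Then F(pi/2) - F(0) = (2/27 - pi**2/12) - (0) = 2/27 - pi**2/12.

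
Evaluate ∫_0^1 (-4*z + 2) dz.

0

By the power rule, an antiderivative is F(z) = -2*z**2 + 2*z.
Then F(1) - F(0) = (0) - (0) = 0.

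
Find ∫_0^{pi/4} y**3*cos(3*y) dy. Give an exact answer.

Integrate by parts 3 times (u = y^3, dv = cos(3*y) dy).
An antiderivative is F(y) = y**3*sin(3*y)/3 + y**2*cos(3*y)/3 - 2*y*sin(3*y)/9 - 2*cos(3*y)/27.
Then F(pi/4) - F(0) = (sqrt(2)*(-36*pi**2 - 96*pi + 128 + 9*pi**3)/3456) - (-2/27) = -sqrt(2)*pi**2/96 - sqrt(2)*pi/36 + sqrt(2)/27 + 2/27 + sqrt(2)*pi**3/384.

-sqrt(2)*pi**2/96 - sqrt(2)*pi/36 + sqrt(2)/27 + 2/27 + sqrt(2)*pi**3/384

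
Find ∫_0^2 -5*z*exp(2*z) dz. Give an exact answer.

Integrate by parts once (u = z, dv = -5*exp(2*z) dz).
An antiderivative is F(z) = (-10*z + 5)*exp(2*z)/4.
Then F(2) - F(0) = (-15*exp(4)/4) - (5/4) = -15*exp(4)/4 - 5/4.

-15*exp(4)/4 - 5/4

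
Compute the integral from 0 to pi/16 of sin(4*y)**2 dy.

Use the identity sin^2(4*y) = (1 - cos(8*y))/2.
An antiderivative is F(y) = y/2 - sin(8*y)/16.
Then F(pi/16) - F(0) = (-1/16 + pi/32) - (0) = -1/16 + pi/32.

-1/16 + pi/32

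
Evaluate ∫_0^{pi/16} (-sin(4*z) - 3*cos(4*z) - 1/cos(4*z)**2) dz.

An antiderivative is F(z) = -3*sin(4*z)/4 + cos(4*z)/4 - tan(4*z)/4.
Then F(pi/16) - F(0) = (-sqrt(2)/4 - 1/4) - (1/4) = -1/2 - sqrt(2)/4.

-1/2 - sqrt(2)/4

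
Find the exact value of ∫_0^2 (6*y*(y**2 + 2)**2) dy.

Let u = y**2 + 2, so du = 2*y dy. When y = 0, u = 2; when y = 2, u = 6.
The integral becomes 3·∫ u**2 du from 2 to 6, with antiderivative u**3.
Back in y: F(y) = (y**2 + 2)**3.
Then F(2) - F(0) = (216) - (8) = 208.

208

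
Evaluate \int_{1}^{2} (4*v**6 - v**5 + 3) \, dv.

By the power rule, an antiderivative is F(v) = 4*v**7/7 - v**6/6 + 3*v.
Then F(2) - F(1) = (1438/21) - (143/42) = 911/14.

911/14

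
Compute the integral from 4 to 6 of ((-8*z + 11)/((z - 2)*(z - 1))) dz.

Factor the denominator: z**2 - 3*z + 2 = (z - 1)(z - 2).
Partial fractions: (-8*z + 11)/((z - 2)*(z - 1)) = -3/(z - 1) - 5/(z - 2).
An antiderivative is F(z) = -5*log(z - 2) - 3*log(z - 1).
Then F(6) - F(4) = (-10*log(2) - 3*log(5)) - (-5*log(2) - 3*log(3)) = -3*log(5) - 5*log(2) + 3*log(3).

-3*log(5) - 5*log(2) + 3*log(3)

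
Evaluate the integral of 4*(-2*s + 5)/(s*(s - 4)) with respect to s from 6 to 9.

Factor the denominator: s**2 - 4*s = s(s - 4).
Partial fractions: 4*(-2*s + 5)/(s*(s - 4)) = -5/s - 3/(s - 4).
An antiderivative is F(s) = -5*log(s) - 3*log(s - 4).
Then F(9) - F(6) = (-10*log(3) - 3*log(5)) - (-8*log(2) - 5*log(3)) = -5*log(3) - 3*log(5) + 8*log(2).

-5*log(3) - 3*log(5) + 8*log(2)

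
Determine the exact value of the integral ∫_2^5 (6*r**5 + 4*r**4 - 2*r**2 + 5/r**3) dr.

718317/40

By the power rule, an antiderivative is F(r) = r**6 + 4*r**5/5 - 2*r**3/3 - 5/(2*r**2).
Then F(5) - F(2) = (541247/30) - (10037/120) = 718317/40.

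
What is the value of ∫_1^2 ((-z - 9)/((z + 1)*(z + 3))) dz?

-4*log(3) - 2*log(2) + 3*log(5)

Factor the denominator: z**2 + 4*z + 3 = (z + 3)(z + 1).
Partial fractions: (-z - 9)/((z + 1)*(z + 3)) = 3/(z + 3) - 4/(z + 1).
An antiderivative is F(z) = -4*log(z + 1) + 3*log(z + 3).
Then F(2) - F(1) = (-4*log(3) + 3*log(5)) - (log(4)) = -4*log(3) - 2*log(2) + 3*log(5).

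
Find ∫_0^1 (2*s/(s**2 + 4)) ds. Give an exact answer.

log(5/4)

Let u = s**2 + 4, so du = 2*s ds. When s = 0, u = 4; when s = 1, u = 5.
The integral becomes ∫ 1/u du from 4 to 5, with antiderivative log(u).
Back in s: F(s) = log(s**2 + 4).
Then F(1) - F(0) = (log(5)) - (log(4)) = log(5/4).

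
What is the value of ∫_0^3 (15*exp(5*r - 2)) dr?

Let u = 5*r - 2, so du = 5 dr. When r = 0, u = -2; when r = 3, u = 13.
The integral becomes 3·∫ exp(u) du from -2 to 13, with antiderivative 3*exp(u).
Back in r: F(r) = 3*exp(5*r - 2).
Then F(3) - F(0) = (3*exp(13)) - (3*exp(-2)) = -(3 - 3*exp(15))*exp(-2).

-(3 - 3*exp(15))*exp(-2)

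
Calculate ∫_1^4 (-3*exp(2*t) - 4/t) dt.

-3*exp(8)/2 - 8*log(2) + 3*exp(2)/2

An antiderivative is F(t) = -3*exp(2*t)/2 - 4*log(t).
Then F(4) - F(1) = (-3*exp(8)/2 - 8*log(2)) - (-3*exp(2)/2) = -3*exp(8)/2 - 8*log(2) + 3*exp(2)/2.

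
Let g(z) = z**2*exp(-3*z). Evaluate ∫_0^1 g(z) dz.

Integrate by parts twice (u = z^2, dv = exp(-3*z) dz).
An antiderivative is F(z) = (-9*z**2 - 6*z - 2)*exp(-3*z)/27.
Then F(1) - F(0) = (-17*exp(-3)/27) - (-2/27) = 2/27 - 17*exp(-3)/27.

2/27 - 17*exp(-3)/27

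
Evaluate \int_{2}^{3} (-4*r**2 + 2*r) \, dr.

-61/3

By the power rule, an antiderivative is F(r) = -4*r**3/3 + r**2.
Then F(3) - F(2) = (-27) - (-20/3) = -61/3.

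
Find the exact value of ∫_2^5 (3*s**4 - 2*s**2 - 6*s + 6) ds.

By the power rule, an antiderivative is F(s) = 3*s**5/5 - 2*s**3/3 - 3*s**2 + 6*s.
Then F(5) - F(2) = (5240/3) - (208/15) = 8664/5.

8664/5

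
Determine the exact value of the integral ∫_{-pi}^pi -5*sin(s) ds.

An antiderivative is F(s) = 5*cos(s).
Then F(pi) - F(-pi) = (-5) - (-5) = 0.

0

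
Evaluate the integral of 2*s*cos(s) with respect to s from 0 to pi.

-4

Integrate by parts once (u = s, dv = 2*cos(s) ds).
An antiderivative is F(s) = 2*s*sin(s) + 2*cos(s).
Then F(pi) - F(0) = (-2) - (2) = -4.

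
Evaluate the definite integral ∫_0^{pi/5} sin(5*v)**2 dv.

Use the identity sin^2(5*v) = (1 - cos(10*v))/2.
An antiderivative is F(v) = v/2 - sin(10*v)/20.
Then F(pi/5) - F(0) = (pi/10) - (0) = pi/10.

pi/10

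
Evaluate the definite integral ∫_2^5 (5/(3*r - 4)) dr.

An antiderivative is F(r) = 5*log(3*r - 4)/3.
Then F(5) - F(2) = (5*log(11)/3) - (5*log(2)/3) = -5*log(2)/3 + 5*log(11)/3.

-5*log(2)/3 + 5*log(11)/3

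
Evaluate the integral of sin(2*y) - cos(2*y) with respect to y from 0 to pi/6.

1/4 - sqrt(3)/4

An antiderivative is F(y) = -sin(2*y)/2 - cos(2*y)/2.
Then F(pi/6) - F(0) = (-sqrt(3)/4 - 1/4) - (-1/2) = 1/4 - sqrt(3)/4.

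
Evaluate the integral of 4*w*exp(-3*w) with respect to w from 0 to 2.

4/9 - 28*exp(-6)/9

Integrate by parts once (u = w, dv = 4*exp(-3*w) dw).
An antiderivative is F(w) = (-12*w - 4)*exp(-3*w)/9.
Then F(2) - F(0) = (-28*exp(-6)/9) - (-4/9) = 4/9 - 28*exp(-6)/9.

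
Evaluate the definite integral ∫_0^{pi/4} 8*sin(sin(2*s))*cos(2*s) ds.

4 - 4*cos(1)

Let u = sin(2*s), so du = 2*cos(2*s) ds. When s = 0, u = 0; when s = pi/4, u = 1.
The integral becomes 4·∫ sin(u) du from 0 to 1, with antiderivative -4*cos(u).
Back in s: F(s) = -4*cos(sin(2*s)).
Then F(pi/4) - F(0) = (-4*cos(1)) - (-4) = 4 - 4*cos(1).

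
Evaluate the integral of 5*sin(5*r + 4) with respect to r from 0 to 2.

cos(4) - cos(14)

Let u = 5*r + 4, so du = 5 dr. When r = 0, u = 4; when r = 2, u = 14.
The integral becomes ∫ sin(u) du from 4 to 14, with antiderivative -cos(u).
Back in r: F(r) = -cos(5*r + 4).
Then F(2) - F(0) = (-cos(14)) - (-cos(4)) = cos(4) - cos(14).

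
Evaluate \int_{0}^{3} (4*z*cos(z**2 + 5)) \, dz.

Let u = z**2 + 5, so du = 2*z dz. When z = 0, u = 5; when z = 3, u = 14.
The integral becomes 2·∫ cos(u) du from 5 to 14, with antiderivative 2*sin(u).
Back in z: F(z) = 2*sin(z**2 + 5).
Then F(3) - F(0) = (2*sin(14)) - (2*sin(5)) = -2*sin(5) + 2*sin(14).

-2*sin(5) + 2*sin(14)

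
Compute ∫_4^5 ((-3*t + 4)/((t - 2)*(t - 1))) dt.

Factor the denominator: t**2 - 3*t + 2 = (t - 1)(t - 2).
Partial fractions: (-3*t + 4)/((t - 2)*(t - 1)) = -1/(t - 1) - 2/(t - 2).
An antiderivative is F(t) = -2*log(t - 2) - log(t - 1).
Then F(5) - F(4) = (-log(36)) - (-log(12)) = -log(3).

-log(3)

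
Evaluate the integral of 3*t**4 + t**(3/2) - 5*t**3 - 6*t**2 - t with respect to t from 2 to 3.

-8*sqrt(2)/5 + 97/20 + 18*sqrt(3)/5

By the power rule, an antiderivative is F(t) = 2*t**(5/2)/5 + 3*t**5/5 - 5*t**4/4 - 2*t**3 - t**2/2.
Then F(3) - F(2) = (-279/20 + 18*sqrt(3)/5) - (-94/5 + 8*sqrt(2)/5) = -8*sqrt(2)/5 + 97/20 + 18*sqrt(3)/5.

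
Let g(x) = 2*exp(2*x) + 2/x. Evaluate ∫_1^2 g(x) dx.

An antiderivative is F(x) = exp(2*x) + 2*log(x).
Then F(2) - F(1) = (log(4) + exp(4)) - (exp(2)) = -exp(2) + log(4) + exp(4).

-exp(2) + log(4) + exp(4)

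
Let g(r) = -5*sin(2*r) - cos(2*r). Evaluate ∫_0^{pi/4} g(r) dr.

An antiderivative is F(r) = -sin(2*r)/2 + 5*cos(2*r)/2.
Then F(pi/4) - F(0) = (-1/2) - (5/2) = -3.

-3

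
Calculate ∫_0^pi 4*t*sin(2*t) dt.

Integrate by parts once (u = t, dv = 4*sin(2*t) dt).
An antiderivative is F(t) = -2*t*cos(2*t) + sin(2*t).
Then F(pi) - F(0) = (-2*pi) - (0) = -2*pi.

-2*pi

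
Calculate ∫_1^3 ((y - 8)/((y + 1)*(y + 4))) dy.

Factor the denominator: y**2 + 5*y + 4 = (y + 4)(y + 1).
Partial fractions: (y - 8)/((y + 1)*(y + 4)) = 4/(y + 4) - 3/(y + 1).
An antiderivative is F(y) = -3*log(y + 1) + 4*log(y + 4).
Then F(3) - F(1) = (-6*log(2) + 4*log(7)) - (-3*log(2) + 4*log(5)) = -4*log(5) - 3*log(2) + 4*log(7).

-4*log(5) - 3*log(2) + 4*log(7)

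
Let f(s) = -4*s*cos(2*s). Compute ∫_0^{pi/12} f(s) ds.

-sqrt(3)/2 - pi/12 + 1

Integrate by parts once (u = s, dv = -4*cos(2*s) ds).
An antiderivative is F(s) = -2*s*sin(2*s) - cos(2*s).
Then F(pi/12) - F(0) = (-sqrt(3)/2 - pi/12) - (-1) = -sqrt(3)/2 - pi/12 + 1.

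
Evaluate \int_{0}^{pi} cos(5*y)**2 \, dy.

pi/2

Use the identity cos^2(5*y) = (1 + cos(10*y))/2.
An antiderivative is F(y) = y/2 + sin(10*y)/20.
Then F(pi) - F(0) = (pi/2) - (0) = pi/2.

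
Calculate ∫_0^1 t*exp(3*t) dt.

Integrate by parts once (u = t, dv = exp(3*t) dt).
An antiderivative is F(t) = (3*t - 1)*exp(3*t)/9.
Then F(1) - F(0) = (2*exp(3)/9) - (-1/9) = 1/9 + 2*exp(3)/9.

1/9 + 2*exp(3)/9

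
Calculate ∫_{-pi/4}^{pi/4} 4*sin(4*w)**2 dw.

Use the identity sin^2(4*w) = (1 - cos(8*w))/2.
An antiderivative is F(w) = 2*w - sin(8*w)/4.
Then F(pi/4) - F(-pi/4) = (pi/2) - (-pi/2) = pi.

pi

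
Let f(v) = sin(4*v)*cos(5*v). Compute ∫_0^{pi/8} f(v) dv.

Use the identity sin(4*v)cos(5*v) = [sin(9*v) + sin(-v)]/2.
An antiderivative is F(v) = cos(v)/2 - cos(9*v)/18.
Then F(pi/8) - F(0) = (5*sqrt(sqrt(2) + 2)/18) - (4/9) = -4/9 + 5*sqrt(sqrt(2) + 2)/18.

-4/9 + 5*sqrt(sqrt(2) + 2)/18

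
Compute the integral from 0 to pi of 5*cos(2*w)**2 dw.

5*pi/2

Use the identity cos^2(2*w) = (1 + cos(4*w))/2.
An antiderivative is F(w) = 5*w/2 + 5*sin(4*w)/8.
Then F(pi) - F(0) = (5*pi/2) - (0) = 5*pi/2.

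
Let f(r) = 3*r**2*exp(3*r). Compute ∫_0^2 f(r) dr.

-2/9 + 26*exp(6)/9

Integrate by parts twice (u = r^2, dv = 3*exp(3*r) dr).
An antiderivative is F(r) = (9*r**2 - 6*r + 2)*exp(3*r)/9.
Then F(2) - F(0) = (26*exp(6)/9) - (2/9) = -2/9 + 26*exp(6)/9.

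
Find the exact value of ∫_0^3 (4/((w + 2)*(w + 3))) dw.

-8*log(2) + 4*log(5)

Factor the denominator: w**2 + 5*w + 6 = (w + 3)(w + 2).
Partial fractions: 4/((w + 2)*(w + 3)) = -4/(w + 3) + 4/(w + 2).
An antiderivative is F(w) = 4*log(w + 2) - 4*log(w + 3).
Then F(3) - F(0) = (-4*log(3) - 4*log(2) + 4*log(5)) - (log(16/81)) = -8*log(2) + 4*log(5).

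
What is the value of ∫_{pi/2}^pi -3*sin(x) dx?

-3

An antiderivative is F(x) = 3*cos(x).
Then F(pi) - F(pi/2) = (-3) - (0) = -3.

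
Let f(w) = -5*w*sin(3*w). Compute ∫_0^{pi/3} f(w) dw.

-5*pi/9

Integrate by parts once (u = w, dv = -5*sin(3*w) dw).
An antiderivative is F(w) = 5*w*cos(3*w)/3 - 5*sin(3*w)/9.
Then F(pi/3) - F(0) = (-5*pi/9) - (0) = -5*pi/9.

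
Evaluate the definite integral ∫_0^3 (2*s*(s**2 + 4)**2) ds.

711

Let u = s**2 + 4, so du = 2*s ds. When s = 0, u = 4; when s = 3, u = 13.
The integral becomes ∫ u**2 du from 4 to 13, with antiderivative u**3/3.
Back in s: F(s) = (s**2 + 4)**3/3.
Then F(3) - F(0) = (2197/3) - (64/3) = 711.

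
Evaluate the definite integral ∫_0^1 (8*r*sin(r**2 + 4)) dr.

Let u = r**2 + 4, so du = 2*r dr. When r = 0, u = 4; when r = 1, u = 5.
The integral becomes 4·∫ sin(u) du from 4 to 5, with antiderivative -4*cos(u).
Back in r: F(r) = -4*cos(r**2 + 4).
Then F(1) - F(0) = (-4*cos(5)) - (-4*cos(4)) = 4*cos(4) - 4*cos(5).

4*cos(4) - 4*cos(5)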